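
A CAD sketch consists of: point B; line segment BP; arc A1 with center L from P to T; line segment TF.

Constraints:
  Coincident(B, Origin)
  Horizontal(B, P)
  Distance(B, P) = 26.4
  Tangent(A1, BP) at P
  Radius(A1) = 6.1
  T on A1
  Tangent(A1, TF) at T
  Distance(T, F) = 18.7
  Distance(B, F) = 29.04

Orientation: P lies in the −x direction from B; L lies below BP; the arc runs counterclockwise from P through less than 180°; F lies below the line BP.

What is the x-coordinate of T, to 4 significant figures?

-30.62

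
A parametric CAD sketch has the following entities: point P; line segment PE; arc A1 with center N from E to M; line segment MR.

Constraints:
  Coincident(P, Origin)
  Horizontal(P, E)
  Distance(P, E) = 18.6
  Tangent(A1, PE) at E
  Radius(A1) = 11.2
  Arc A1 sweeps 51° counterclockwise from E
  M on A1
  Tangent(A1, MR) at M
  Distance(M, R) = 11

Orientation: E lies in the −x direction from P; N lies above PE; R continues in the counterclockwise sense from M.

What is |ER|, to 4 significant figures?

20.14

P is at the origin; P and E share the same y with |PE| = 18.6 and E on the −x side, so E = (-18.60, 0.000). Since A1 is tangent to PE there, NE ⟂ PE, so N = E + (0, 11.2) = (-18.60, 11.20). On A1, E sits at bearing -90° from N; a 51° counterclockwise sweep puts M at bearing -39°, so M = N + 11.2·(cos -39°, sin -39°) = (-9.896, 4.152). The tangent condition forces NM to be normal to MR, so MR runs along (−sin -39°, cos -39°); with |MR| = 11.0, R = (-2.973, 12.70). Then |ER| = |R − E| = 20.14.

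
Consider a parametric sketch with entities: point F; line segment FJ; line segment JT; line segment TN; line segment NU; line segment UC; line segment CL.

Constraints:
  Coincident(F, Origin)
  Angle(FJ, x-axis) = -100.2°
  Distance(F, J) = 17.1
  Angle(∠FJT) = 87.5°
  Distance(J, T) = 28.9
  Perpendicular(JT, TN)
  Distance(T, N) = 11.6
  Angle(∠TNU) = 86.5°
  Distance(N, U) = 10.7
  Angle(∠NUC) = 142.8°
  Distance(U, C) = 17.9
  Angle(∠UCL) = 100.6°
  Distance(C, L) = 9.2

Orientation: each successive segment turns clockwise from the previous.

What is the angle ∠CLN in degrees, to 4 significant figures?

74.17°

F is at the origin; FJ runs at -100.2° with length 17.1, so J = (-3.028, -16.83). ∠FJT = 87.5° gives JT at 167.3° from the x-axis; with |JT| = 28.9, T = (-31.22, -10.48). JT ⟂ TN, so TN runs at 77.30°; with |TN| = 11.6, N = (-28.67, 0.8400). ∠TNU = 86.5° gives NU at -16.20° from the x-axis; with |NU| = 10.7, U = (-18.40, -2.145). ∠NUC = 142.8° gives UC at -53.40° from the x-axis; with |UC| = 17.9, C = (-7.723, -16.52). ∠UCL = 100.6° gives CL at -132.8° from the x-axis; with |CL| = 9.2, L = (-13.97, -23.27). Then cos ∠CLN = LC·LN / (|LC||LN|), giving 74.17°.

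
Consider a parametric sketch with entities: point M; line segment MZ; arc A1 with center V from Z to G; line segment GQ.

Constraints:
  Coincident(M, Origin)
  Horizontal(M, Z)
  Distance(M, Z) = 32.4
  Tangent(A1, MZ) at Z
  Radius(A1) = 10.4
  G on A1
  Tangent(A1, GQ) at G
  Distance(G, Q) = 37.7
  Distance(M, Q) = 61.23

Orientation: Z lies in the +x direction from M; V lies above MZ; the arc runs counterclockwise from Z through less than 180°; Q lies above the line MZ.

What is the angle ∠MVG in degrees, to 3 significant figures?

172°

M is at the origin; M and Z share the same y with |MZ| = 32.4 and Z on the +x side, so Z = (32.4, 0.00). A1 meets MZ tangentially, so VZ is at right angles to MZ, so V = Z + (0, 10.4) = (32.4, 10.4). Since VG ⟂ GQ (tangency), |VQ| = √(10.4² + 37.7²) = 39.1 regardless of where G sits on A1. So Q lies on both circle(M, 61.23) and circle(V, 39.1); the above-MZ intersection is Q = (36.3, 49.3). G is the foot of the tangent from Q: G = (42.7, 12.2).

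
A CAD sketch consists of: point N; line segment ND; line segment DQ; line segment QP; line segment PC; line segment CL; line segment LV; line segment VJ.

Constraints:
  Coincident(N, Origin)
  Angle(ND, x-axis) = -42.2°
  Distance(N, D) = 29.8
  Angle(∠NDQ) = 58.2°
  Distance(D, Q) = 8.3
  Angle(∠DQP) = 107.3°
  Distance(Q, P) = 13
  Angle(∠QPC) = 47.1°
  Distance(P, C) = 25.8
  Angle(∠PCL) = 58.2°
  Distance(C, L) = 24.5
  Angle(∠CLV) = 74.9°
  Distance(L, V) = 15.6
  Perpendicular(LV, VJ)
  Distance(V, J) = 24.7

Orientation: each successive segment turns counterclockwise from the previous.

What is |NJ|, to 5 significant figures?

29.159

N is at the origin; ND runs at -42.2° with length 29.8, so D = (22.076, -20.017). ∠NDQ = 58.2° gives DQ at 79.600° from the x-axis; with |DQ| = 8.3, Q = (23.574, -11.854). ∠DQP = 107.3° gives QP at 152.30° from the x-axis; with |QP| = 13.0, P = (12.064, -5.8107). ∠QPC = 47.1° gives PC at -74.800° from the x-axis; with |PC| = 25.8, C = (18.829, -30.708). ∠PCL = 58.2° gives CL at 47.000° from the x-axis; with |CL| = 24.5, L = (35.538, -12.790). ∠CLV = 74.9° gives LV at 152.10° from the x-axis; with |LV| = 15.6, V = (21.751, -5.4902). LV ⟂ VJ, so VJ runs at -117.90°; with |VJ| = 24.7, J = (10.193, -27.319). Then |NJ| = |J − N| = 29.159.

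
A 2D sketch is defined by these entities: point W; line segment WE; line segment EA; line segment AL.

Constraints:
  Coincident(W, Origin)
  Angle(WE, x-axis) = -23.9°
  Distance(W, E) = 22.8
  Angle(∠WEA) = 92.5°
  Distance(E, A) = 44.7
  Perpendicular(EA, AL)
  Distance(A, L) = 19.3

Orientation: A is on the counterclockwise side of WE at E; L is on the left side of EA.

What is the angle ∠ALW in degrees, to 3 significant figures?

94.4°

W is at the origin; WE runs at -23.9° with length 22.8, so E = 22.8·(cos -23.9°, sin -23.9°) = (20.8, -9.24). ∠WEA = 92.5°, so EA runs at -23.9° + (180° − 92.5°) = 63.6° from the x-axis; with |EA| = 44.7, A = E + 44.7·(cos 63.6°, sin 63.6°) = (40.7, 30.8). EA ⟂ AL; with |AL| = 19.3 on the left of EA, L = A + 19.3·(-0.896, 0.445) = (23.4, 39.4). Then cos ∠ALW = LA·LW / (|LA||LW|), giving 94.4°.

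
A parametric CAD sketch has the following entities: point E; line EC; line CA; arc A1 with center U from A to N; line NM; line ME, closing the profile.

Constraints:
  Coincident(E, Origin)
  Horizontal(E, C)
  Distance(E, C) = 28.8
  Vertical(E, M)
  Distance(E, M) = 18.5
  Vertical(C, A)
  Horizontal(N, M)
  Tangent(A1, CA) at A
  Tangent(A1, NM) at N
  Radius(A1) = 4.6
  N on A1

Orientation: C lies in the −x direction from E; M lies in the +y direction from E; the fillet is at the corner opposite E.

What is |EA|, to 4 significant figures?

31.98

E is at the origin; EC is horizontal with |EC| = 28.8 and C on the −x side, so C = (-28.80, 0.000). E and M share the same x with |EM| = 18.5 and M on the +y side, so M = (0.000, 18.50). The virtual corner opposite E is at (-28.80, 18.50). Tangency of A1 to CA means the radius UA is perpendicular to CA and since A1 is tangent to NM there, UN ⟂ NM, with radius 4.6, so the center U sits 4.6 in from both sides at U = (-24.20, 13.90). That places the tangent points at A = (-28.80, 13.90) on CA and N = (-24.20, 18.50) on NM. Then |EA| = |A − E| = 31.98.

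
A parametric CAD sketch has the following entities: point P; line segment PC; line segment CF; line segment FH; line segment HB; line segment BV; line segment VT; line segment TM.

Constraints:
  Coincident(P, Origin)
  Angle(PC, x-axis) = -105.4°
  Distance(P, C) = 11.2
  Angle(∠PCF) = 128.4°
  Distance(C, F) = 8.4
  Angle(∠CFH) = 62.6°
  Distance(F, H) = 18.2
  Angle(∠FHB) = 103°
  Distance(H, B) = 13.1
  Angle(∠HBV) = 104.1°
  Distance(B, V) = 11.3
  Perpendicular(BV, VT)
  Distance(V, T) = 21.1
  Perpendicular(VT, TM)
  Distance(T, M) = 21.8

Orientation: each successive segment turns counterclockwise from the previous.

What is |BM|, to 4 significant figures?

23.57

P is at the origin; PC runs at -105.4° with length 11.2, so C = (-2.974, -10.80). ∠PCF = 128.4° gives CF at -53.80° from the x-axis; with |CF| = 8.4, F = (1.987, -17.58). ∠CFH = 62.6° gives FH at 63.60° from the x-axis; with |FH| = 18.2, H = (10.08, -1.274). ∠FHB = 103.0° gives HB at 140.6° from the x-axis; with |HB| = 13.1, B = (-0.04359, 7.041). ∠HBV = 104.1° gives BV at -143.5° from the x-axis; with |BV| = 11.3, V = (-9.127, 0.3191). BV is perpendicular to VT, so VT runs at -53.50°; with |VT| = 21.1, T = (3.424, -16.64). VT ⟂ TM, so TM runs at 36.50°; with |TM| = 21.8, M = (20.95, -3.675). Then |BM| = |M − B| = 23.57.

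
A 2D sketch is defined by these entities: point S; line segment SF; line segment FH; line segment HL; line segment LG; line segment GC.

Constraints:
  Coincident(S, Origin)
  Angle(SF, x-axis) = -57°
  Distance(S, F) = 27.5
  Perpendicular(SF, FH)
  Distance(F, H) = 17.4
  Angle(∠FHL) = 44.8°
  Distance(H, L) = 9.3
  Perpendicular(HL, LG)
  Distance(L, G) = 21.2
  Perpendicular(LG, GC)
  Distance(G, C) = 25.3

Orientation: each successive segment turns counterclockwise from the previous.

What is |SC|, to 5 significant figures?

55.562

HL is perpendicular to LG, so LG runs at -101.80°; with |LG| = 21.2, G = (16.132, -32.437). The perpendicularity gives GC at right angles to LG, so GC runs at -11.800°; with |GC| = 25.3, C = (40.897, -37.611). Then |SC| = |C − S| = 55.562.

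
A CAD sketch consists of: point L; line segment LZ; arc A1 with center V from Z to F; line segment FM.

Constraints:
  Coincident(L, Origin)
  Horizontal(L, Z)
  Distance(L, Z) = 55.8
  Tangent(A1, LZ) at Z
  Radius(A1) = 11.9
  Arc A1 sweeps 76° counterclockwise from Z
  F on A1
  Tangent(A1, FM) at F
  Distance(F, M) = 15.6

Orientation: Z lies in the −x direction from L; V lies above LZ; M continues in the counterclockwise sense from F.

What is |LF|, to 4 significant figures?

45.16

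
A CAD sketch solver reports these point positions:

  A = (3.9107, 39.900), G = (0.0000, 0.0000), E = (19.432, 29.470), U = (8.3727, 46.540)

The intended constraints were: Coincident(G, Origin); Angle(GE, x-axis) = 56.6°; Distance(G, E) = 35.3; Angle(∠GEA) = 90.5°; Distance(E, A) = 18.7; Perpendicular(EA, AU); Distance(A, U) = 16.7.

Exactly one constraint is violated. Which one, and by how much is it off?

Distance(A, U) = 16.7 — off by 8.70.

G = (0.00, 0.00) ✓; GE at 56.60° ✓; |GE| = 35.30 ✓; ∠GEA = 90.50° ✓; |EA| = 18.70 ✓; ∠(EA, AU) = 90.00° ✓; |AU| = 8.000 ✗.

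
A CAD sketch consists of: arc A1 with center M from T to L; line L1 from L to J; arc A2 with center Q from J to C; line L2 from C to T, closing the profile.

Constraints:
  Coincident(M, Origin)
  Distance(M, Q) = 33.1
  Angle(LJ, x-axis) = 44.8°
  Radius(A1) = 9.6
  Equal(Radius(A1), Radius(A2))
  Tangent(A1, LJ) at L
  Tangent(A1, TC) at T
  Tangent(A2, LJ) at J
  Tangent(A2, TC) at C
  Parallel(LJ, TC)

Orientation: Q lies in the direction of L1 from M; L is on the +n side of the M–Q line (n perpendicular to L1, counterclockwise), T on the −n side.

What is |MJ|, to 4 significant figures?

34.46

Tangency of A1 to both parallel lines with radius 9.6 puts L and T at M ± 9.6·n: L = (-6.764, 6.812), T = (6.764, -6.812). Equal radii place J and C the same way about Q: J = Q + 9.6·n = (16.72, 30.14), C = Q − 9.6·n = (30.25, 16.51). Then |MJ| = |J − M| = 34.46.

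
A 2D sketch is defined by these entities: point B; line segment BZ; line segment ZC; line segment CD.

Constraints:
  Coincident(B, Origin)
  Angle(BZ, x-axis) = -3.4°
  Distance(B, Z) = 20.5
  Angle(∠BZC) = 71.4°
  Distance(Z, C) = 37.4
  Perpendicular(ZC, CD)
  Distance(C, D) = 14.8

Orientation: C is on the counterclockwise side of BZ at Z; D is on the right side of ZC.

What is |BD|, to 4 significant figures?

46.09

B is at the origin; BZ runs at -3.4° with length 20.5, so Z = 20.5·(cos -3.4°, sin -3.4°) = (20.46, -1.216). ∠BZC = 71.4°, so ZC runs at -3.4° + (180° − 71.4°) = 105.2° from the x-axis; with |ZC| = 37.4, C = Z + 37.4·(cos 105.2°, sin 105.2°) = (10.66, 34.88). The perpendicularity gives CD at right angles to ZC; with |CD| = 14.8 on the right of ZC, D = C + 14.8·(0.9650, 0.2622) = (24.94, 38.76). Then |BD| = |D − B| = 46.09.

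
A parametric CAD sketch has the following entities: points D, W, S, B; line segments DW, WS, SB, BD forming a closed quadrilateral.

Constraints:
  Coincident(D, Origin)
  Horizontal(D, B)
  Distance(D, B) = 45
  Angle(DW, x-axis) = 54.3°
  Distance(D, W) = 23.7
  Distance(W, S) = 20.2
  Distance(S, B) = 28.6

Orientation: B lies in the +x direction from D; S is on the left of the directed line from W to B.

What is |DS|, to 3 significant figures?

41.9

Checks: |WS| = 20.20 ✓; |SB| = 28.60 ✓.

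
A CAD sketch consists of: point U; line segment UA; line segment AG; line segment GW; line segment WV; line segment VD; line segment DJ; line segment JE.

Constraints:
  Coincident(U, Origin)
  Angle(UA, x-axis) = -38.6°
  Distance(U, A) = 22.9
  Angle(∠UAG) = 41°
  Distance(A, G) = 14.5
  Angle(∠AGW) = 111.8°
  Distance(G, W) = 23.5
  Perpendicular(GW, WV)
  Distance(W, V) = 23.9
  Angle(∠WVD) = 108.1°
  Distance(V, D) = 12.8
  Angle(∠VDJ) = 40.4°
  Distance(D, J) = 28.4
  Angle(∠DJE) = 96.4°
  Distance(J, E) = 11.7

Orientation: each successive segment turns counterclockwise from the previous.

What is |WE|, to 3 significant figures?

15.8

U is at the origin; UA runs at -38.6° with length 22.9, so A = (17.9, -14.3). ∠UAG = 41.0° gives AG at 100° from the x-axis; with |AG| = 14.5, G = (15.3, -0.0251). ∠AGW = 111.8° gives GW at 169° from the x-axis; with |GW| = 23.5, W = (-7.76, 4.62). GW ⟂ WV, so WV runs at -101°; with |WV| = 23.9, V = (-12.5, -18.8). ∠WVD = 108.1° gives VD at -29.5° from the x-axis; with |VD| = 12.8, D = (-1.34, -25.1). ∠VDJ = 40.4° gives DJ at 110° from the x-axis; with |DJ| = 28.4, J = (-11.1, 1.56). ∠DJE = 96.4° gives JE at -166° from the x-axis; with |JE| = 11.7, E = (-22.5, -1.21). Then |WE| = |E − W| = 15.8.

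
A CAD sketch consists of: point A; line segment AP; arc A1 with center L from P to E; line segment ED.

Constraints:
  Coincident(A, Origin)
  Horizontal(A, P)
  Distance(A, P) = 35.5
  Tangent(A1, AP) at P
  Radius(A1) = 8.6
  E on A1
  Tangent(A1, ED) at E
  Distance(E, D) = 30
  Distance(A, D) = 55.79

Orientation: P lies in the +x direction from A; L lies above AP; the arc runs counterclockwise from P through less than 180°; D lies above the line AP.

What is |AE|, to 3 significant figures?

45.1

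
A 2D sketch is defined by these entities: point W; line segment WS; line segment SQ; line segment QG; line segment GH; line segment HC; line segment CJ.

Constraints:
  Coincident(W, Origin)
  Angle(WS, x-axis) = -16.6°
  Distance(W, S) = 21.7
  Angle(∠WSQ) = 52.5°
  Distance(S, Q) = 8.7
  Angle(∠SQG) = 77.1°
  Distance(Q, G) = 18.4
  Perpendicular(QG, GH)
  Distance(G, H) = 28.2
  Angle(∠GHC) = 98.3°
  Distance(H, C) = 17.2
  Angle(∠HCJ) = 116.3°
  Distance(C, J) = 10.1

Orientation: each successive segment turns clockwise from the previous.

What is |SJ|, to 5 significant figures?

15.250

W is at the origin; WS runs at -16.6° with length 21.7, so S = (20.796, -6.1994). ∠WSQ = 52.5° gives SQ at -144.10° from the x-axis; with |SQ| = 8.7, Q = (13.748, -11.301). ∠SQG = 77.1° gives QG at 113.00° from the x-axis; with |QG| = 18.4, G = (6.5588, 5.6364). QG ⟂ GH, so GH runs at 23.000°; with |GH| = 28.2, H = (32.517, 16.655). ∠GHC = 98.3° gives HC at -58.700° from the x-axis; with |HC| = 17.2, C = (41.453, 1.9583). ∠HCJ = 116.3° gives CJ at -122.40° from the x-axis; with |CJ| = 10.1, J = (36.041, -6.5694). Then |SJ| = |J − S| = 15.250.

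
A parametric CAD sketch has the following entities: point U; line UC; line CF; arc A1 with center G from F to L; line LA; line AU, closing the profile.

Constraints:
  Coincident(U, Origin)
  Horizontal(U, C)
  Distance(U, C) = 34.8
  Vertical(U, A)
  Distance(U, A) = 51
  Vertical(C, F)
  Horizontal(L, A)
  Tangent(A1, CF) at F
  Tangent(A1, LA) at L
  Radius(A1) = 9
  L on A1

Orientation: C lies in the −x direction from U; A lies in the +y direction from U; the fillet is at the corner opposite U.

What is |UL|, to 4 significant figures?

57.15

U is at the origin; U and C share the same y with |UC| = 34.8 and C on the −x side, so C = (-34.80, 0.000). U and A share the same x with |UA| = 51.0 and A on the +y side, so A = (0.000, 51.00). The virtual corner opposite U is at (-34.80, 51.00). A1 meets CF tangentially, so GF is at right angles to CF and since A1 is tangent to LA there, GL ⟂ LA, with radius 9.0, so the center G sits 9.0 in from both sides at G = (-25.80, 42.00). That places the tangent points at F = (-34.80, 42.00) on CF and L = (-25.80, 51.00) on LA. Then |UL| = |L − U| = 57.15.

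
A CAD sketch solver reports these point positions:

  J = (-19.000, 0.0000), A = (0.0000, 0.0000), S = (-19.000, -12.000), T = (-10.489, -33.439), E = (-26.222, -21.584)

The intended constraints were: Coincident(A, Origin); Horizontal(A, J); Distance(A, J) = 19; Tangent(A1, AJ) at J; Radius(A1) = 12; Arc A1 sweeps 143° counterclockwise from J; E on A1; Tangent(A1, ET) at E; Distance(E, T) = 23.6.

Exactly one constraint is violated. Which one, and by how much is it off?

Distance(E, T) = 23.6 — off by 3.90.

A = (0.00, 0.00) ✓; A.y = 0.00, J.y = 0.00 ✓; |AJ| = 19.00 ✓; ∠(SJ, JA) = 90.00° ✓; |SJ| = 12.00 ✓; bearing(S→E) − bearing(S→J) = 143.0° ✓; |SE| = 12.00 ✓; ∠(SE, ET) = 90.00° ✓; |ET| = 19.70 ✗.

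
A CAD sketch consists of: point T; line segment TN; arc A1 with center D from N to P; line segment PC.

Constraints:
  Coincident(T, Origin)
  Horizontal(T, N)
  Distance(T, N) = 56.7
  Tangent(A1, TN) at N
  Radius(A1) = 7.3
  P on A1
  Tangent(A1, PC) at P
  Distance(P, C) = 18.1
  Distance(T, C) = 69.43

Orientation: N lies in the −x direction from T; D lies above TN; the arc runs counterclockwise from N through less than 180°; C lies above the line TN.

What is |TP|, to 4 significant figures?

53.17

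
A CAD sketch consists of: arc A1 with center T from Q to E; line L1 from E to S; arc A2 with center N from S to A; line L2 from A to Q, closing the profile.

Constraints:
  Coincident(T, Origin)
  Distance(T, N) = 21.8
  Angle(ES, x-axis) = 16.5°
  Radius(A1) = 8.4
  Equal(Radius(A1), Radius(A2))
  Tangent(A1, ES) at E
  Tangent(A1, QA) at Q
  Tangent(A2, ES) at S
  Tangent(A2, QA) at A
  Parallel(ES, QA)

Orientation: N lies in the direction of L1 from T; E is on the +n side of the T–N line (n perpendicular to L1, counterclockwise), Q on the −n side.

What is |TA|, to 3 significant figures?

23.4

The slot axis is L1's direction at 16.5°, so u = (cos 16.5°, sin 16.5°) = (0.959, 0.284) and n = (−sin 16.5°, cos 16.5°) = (-0.284, 0.959). T is at the origin and N lies 21.8 along u from T, so N = 21.8·u = (20.9, 6.19). Tangency of A1 to both parallel lines with radius 8.4 puts E and Q at T ± 8.4·n: E = (-2.39, 8.05), Q = (2.39, -8.05). Equal radii place S and A the same way about N: S = N + 8.4·n = (18.5, 14.2), A = N − 8.4·n = (23.3, -1.86). Then |TA| = |A − T| = 23.4.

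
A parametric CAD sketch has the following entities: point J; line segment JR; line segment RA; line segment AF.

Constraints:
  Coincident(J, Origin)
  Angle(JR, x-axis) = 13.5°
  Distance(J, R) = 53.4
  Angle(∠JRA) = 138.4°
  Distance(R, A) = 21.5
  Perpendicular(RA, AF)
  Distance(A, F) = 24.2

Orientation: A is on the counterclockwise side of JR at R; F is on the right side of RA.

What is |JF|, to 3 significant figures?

85.6

J is at the origin; JR runs at 13.5° with length 53.4, so R = 53.4·(cos 13.5°, sin 13.5°) = (51.9, 12.5). ∠JRA = 138.4°, so RA runs at 13.5° + (180° − 138.4°) = 55.1° from the x-axis; with |RA| = 21.5, A = R + 21.5·(cos 55.1°, sin 55.1°) = (64.2, 30.1). The perpendicularity gives AF at right angles to RA; with |AF| = 24.2 on the right of RA, F = A + 24.2·(0.820, -0.572) = (84.1, 16.3). Then |JF| = |F − J| = 85.6.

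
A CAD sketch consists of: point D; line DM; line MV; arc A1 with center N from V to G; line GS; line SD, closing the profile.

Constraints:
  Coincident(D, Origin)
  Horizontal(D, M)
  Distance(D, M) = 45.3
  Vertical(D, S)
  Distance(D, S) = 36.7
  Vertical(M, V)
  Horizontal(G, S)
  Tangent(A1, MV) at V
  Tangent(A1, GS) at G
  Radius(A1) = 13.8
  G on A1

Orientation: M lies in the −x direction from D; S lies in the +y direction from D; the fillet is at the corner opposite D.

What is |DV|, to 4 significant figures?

50.76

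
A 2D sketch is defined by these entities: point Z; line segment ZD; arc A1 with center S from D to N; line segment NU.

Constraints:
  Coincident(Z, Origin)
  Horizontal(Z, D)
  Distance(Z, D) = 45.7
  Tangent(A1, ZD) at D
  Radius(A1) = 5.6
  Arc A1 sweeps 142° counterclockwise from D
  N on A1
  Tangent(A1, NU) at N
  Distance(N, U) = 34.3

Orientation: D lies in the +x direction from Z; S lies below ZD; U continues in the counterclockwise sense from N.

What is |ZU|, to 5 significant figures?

75.954

Z is at the origin; ZD is horizontal with |ZD| = 45.7 and D on the +x side, so D = (45.700, 0.0000). The tangent condition forces SD to be normal to ZD, so S = D + (0, -5.6) = (45.700, -5.6000). On A1, D sits at bearing 90° from S; a 142° counterclockwise sweep puts N at bearing 232°, so N = S + 5.6·(cos 232°, sin 232°) = (42.252, -10.013). A1 meets NU tangentially, so SN is at right angles to NU, so NU runs along (−sin 232°, cos 232°); with |NU| = 34.3, U = (69.281, -31.130). Then |ZU| = |U − Z| = 75.954.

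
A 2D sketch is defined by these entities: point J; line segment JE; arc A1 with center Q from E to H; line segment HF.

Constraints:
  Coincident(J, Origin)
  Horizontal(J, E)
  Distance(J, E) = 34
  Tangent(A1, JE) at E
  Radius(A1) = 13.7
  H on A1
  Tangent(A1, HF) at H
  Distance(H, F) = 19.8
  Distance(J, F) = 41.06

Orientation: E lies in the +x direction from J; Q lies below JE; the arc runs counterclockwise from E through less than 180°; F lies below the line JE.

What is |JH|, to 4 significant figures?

25.22

J is at the origin; JE is horizontal with |JE| = 34.0 and E on the +x side, so E = (34.00, 0.000). A1 meets JE tangentially, so QE is at right angles to JE, so Q = E + (0, -13.7) = (34.00, -13.70). Since QH ⟂ HF (tangency), |QF| = √(13.7² + 19.8²) = 24.08 regardless of where H sits on A1. So F lies on both circle(J, 41.06) and circle(Q, 24.08); the below-JE intersection is F = (22.08, -34.62). H is the foot of the tangent from F: H = (20.35, -14.89).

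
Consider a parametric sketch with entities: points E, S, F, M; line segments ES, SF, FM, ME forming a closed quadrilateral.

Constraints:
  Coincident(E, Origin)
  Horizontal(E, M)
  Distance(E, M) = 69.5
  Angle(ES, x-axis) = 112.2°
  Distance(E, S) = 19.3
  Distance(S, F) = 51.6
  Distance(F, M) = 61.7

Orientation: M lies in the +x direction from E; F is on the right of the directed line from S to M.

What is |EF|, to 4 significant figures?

32.35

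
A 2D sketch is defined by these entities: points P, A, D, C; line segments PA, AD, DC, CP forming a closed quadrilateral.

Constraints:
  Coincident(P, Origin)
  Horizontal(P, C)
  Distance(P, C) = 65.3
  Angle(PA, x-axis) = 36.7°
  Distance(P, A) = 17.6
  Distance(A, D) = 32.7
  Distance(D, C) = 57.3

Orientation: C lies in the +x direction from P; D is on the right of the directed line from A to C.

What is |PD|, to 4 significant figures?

25.40

Checks: |PC| = 65.30 ✓; |PA| = 17.60 ✓; |AD| = 32.70 ✓; |DC| = 57.30 ✓.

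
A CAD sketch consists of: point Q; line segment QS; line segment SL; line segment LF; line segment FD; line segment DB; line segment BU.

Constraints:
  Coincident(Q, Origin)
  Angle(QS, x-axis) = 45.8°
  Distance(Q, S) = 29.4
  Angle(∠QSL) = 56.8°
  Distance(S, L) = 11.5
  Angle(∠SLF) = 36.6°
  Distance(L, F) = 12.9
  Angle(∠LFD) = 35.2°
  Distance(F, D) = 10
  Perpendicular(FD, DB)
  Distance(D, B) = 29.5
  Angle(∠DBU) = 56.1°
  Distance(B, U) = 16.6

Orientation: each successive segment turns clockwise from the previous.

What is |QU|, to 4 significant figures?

7.652

FD ⟂ DB, so DB runs at -95.60°; with |DB| = 29.5, B = (20.31, -12.05). ∠DBU = 56.1° gives BU at 140.5° from the x-axis; with |BU| = 16.6, U = (7.505, -1.493). Then |QU| = |U − Q| = 7.652.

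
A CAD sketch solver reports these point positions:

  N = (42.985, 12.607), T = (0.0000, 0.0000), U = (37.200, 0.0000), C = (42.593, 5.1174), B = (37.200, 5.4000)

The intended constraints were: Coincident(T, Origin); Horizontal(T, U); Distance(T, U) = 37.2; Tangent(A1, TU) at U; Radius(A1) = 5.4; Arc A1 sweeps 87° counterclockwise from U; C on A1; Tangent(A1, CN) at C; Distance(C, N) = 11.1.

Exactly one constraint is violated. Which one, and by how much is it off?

Distance(C, N) = 11.1 — off by 3.60.

T = (0.00, 0.00) ✓; T.y = 0.00, U.y = 0.00 ✓; |TU| = 37.20 ✓; ∠(BU, UT) = 90.00° ✓; |BU| = 5.400 ✓; bearing(B→C) − bearing(B→U) = 87.00° ✓; |BC| = 5.400 ✓; ∠(BC, CN) = 90.00° ✓; |CN| = 7.500 ✗.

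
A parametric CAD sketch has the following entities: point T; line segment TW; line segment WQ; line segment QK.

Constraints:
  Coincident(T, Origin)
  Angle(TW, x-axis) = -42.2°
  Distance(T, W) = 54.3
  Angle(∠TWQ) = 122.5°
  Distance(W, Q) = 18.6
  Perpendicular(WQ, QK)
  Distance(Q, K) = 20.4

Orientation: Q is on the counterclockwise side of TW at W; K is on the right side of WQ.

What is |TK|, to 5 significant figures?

81.636

T is at the origin; TW runs at -42.2° with length 54.3, so W = 54.3·(cos -42.2°, sin -42.2°) = (40.226, -36.474). ∠TWQ = 122.5°, so WQ runs at -42.2° + (180° − 122.5°) = 15.300° from the x-axis; with |WQ| = 18.6, Q = W + 18.6·(cos 15.300°, sin 15.300°) = (58.166, -31.566). The perpendicularity gives QK at right angles to WQ; with |QK| = 20.4 on the right of WQ, K = Q + 20.4·(0.26387, -0.96456) = (63.549, -51.243). Then |TK| = |K − T| = 81.636.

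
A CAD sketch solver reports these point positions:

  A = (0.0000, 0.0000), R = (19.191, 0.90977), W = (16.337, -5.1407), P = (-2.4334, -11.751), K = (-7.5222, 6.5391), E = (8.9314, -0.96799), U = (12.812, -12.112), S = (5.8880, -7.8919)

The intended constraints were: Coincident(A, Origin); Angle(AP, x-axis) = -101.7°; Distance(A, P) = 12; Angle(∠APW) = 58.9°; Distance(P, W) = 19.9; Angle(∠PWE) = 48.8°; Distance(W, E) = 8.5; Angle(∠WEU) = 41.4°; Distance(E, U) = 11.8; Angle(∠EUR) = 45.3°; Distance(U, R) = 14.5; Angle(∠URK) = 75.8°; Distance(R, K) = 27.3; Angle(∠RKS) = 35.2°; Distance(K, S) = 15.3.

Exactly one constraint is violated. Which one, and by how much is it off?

Distance(K, S) = 15.3 — off by 4.40.

A = (0.00, 0.00) ✓; AP at -101.7° ✓; |AP| = 12.00 ✓; ∠APW = 58.90° ✓; |PW| = 19.90 ✓; ∠PWE = 48.80° ✓; |WE| = 8.500 ✓; ∠WEU = 41.40° ✓; |EU| = 11.80 ✓; ∠EUR = 45.30° ✓; |UR| = 14.50 ✓; ∠URK = 75.80° ✓; |RK| = 27.30 ✓; ∠RKS = 35.20° ✓; |KS| = 19.70 ✗.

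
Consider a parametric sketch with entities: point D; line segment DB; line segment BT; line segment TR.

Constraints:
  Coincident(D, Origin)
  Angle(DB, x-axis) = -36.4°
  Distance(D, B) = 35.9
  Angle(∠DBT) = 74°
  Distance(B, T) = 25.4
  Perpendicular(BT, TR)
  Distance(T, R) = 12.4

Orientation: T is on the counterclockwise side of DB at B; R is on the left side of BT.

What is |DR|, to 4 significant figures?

27.00

D is at the origin; DB runs at -36.4° with length 35.9, so B = 35.9·(cos -36.4°, sin -36.4°) = (28.90, -21.30). ∠DBT = 74.0°, so BT runs at -36.4° + (180° − 74.0°) = 69.60° from the x-axis; with |BT| = 25.4, T = B + 25.4·(cos 69.60°, sin 69.60°) = (37.75, 2.503). The perpendicularity gives TR at right angles to BT; with |TR| = 12.4 on the left of BT, R = T + 12.4·(-0.9373, 0.3486) = (26.13, 6.826). Then |DR| = |R − D| = 27.00.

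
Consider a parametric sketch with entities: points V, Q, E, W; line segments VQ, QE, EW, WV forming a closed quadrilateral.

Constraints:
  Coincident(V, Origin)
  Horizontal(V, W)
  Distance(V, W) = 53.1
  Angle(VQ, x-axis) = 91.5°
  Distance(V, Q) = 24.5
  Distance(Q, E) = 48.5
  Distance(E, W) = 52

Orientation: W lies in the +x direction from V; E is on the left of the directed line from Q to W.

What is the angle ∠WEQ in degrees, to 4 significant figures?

71.89°

Checks: |QE| = 48.50 ✓; |EW| = 52.00 ✓.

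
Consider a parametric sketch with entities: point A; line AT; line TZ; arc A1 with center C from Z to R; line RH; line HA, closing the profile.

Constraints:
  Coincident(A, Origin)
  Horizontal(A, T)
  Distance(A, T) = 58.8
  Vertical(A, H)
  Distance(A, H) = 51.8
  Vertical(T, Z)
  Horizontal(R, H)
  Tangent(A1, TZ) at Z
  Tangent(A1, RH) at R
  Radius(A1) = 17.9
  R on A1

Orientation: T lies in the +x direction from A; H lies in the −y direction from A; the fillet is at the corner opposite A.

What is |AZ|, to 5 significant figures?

67.872

A is at the origin; AT is horizontal with |AT| = 58.8 and T on the +x side, so T = (58.800, 0.0000). A and H share the same x with |AH| = 51.8 and H on the −y side, so H = (0.0000, -51.800). The virtual corner opposite A is at (58.800, -51.800). Tangency of A1 to TZ means the radius CZ is perpendicular to TZ and tangency of A1 to RH means the radius CR is perpendicular to RH, with radius 17.9, so the center C sits 17.9 in from both sides at C = (40.900, -33.900). That places the tangent points at Z = (58.800, -33.900) on TZ and R = (40.900, -51.800) on RH. Then |AZ| = |Z − A| = 67.872.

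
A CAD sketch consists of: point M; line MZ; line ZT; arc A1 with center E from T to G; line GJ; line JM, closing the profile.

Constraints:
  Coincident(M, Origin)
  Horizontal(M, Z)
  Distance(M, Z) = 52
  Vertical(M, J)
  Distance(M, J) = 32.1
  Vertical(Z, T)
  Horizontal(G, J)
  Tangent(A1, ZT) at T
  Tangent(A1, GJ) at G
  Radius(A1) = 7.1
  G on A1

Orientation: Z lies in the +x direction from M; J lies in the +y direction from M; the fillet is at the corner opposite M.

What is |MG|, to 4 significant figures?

55.19

M is at the origin; M and Z share the same y with |MZ| = 52.0 and Z on the +x side, so Z = (52.00, 0.000). M and J share the same x with |MJ| = 32.1 and J on the +y side, so J = (0.000, 32.10). The virtual corner opposite M is at (52.00, 32.10). Since A1 is tangent to ZT there, ET ⟂ ZT and A1 meets GJ tangentially, so EG is at right angles to GJ, with radius 7.1, so the center E sits 7.1 in from both sides at E = (44.90, 25.00). That places the tangent points at T = (52.00, 25.00) on ZT and G = (44.90, 32.10) on GJ. Then |MG| = |G − M| = 55.19.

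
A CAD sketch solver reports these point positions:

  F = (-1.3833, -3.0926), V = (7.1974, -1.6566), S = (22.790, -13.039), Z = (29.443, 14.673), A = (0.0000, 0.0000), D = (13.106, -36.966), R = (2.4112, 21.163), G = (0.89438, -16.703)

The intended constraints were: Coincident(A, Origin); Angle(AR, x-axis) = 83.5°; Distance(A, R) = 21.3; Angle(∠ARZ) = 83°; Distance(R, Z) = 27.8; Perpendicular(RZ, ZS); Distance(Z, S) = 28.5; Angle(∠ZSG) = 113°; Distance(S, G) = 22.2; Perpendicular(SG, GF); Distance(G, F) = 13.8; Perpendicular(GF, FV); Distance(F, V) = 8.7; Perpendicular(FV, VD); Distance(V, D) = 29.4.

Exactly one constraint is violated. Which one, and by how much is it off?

Distance(V, D) = 29.4 — off by 6.40.

A = (0.00, 0.00) ✓; AR at 83.50° ✓; |AR| = 21.30 ✓; ∠ARZ = 83.00° ✓; |RZ| = 27.80 ✓; ∠(RZ, ZS) = 90.00° ✓; |ZS| = 28.50 ✓; ∠ZSG = 113.0° ✓; |SG| = 22.20 ✓; ∠(SG, GF) = 90.00° ✓; |GF| = 13.80 ✓; ∠(GF, FV) = 90.00° ✓; |FV| = 8.700 ✓; ∠(FV, VD) = 90.00° ✓; |VD| = 35.80 ✗.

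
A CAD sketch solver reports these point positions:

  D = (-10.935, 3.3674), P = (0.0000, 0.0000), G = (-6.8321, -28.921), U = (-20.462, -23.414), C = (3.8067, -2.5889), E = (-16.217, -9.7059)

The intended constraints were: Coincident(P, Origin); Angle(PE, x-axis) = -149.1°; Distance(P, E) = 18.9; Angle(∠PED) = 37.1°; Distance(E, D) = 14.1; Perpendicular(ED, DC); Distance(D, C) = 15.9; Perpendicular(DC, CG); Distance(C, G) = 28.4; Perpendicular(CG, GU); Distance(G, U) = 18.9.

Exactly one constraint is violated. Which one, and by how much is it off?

Distance(G, U) = 18.9 — off by 4.20.

P = (0.00, 0.00) ✓; PE at -149.1° ✓; |PE| = 18.90 ✓; ∠PED = 37.10° ✓; |ED| = 14.10 ✓; ∠(ED, DC) = 90.00° ✓; |DC| = 15.90 ✓; ∠(DC, CG) = 90.00° ✓; |CG| = 28.40 ✓; ∠(CG, GU) = 90.00° ✓; |GU| = 14.70 ✗.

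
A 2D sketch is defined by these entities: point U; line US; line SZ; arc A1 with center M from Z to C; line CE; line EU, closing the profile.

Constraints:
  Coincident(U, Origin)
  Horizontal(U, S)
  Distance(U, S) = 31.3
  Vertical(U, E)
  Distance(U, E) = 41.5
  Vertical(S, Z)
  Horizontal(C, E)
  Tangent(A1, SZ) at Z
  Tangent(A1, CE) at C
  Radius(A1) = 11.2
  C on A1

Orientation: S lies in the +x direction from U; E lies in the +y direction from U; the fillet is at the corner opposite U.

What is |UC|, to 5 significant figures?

46.111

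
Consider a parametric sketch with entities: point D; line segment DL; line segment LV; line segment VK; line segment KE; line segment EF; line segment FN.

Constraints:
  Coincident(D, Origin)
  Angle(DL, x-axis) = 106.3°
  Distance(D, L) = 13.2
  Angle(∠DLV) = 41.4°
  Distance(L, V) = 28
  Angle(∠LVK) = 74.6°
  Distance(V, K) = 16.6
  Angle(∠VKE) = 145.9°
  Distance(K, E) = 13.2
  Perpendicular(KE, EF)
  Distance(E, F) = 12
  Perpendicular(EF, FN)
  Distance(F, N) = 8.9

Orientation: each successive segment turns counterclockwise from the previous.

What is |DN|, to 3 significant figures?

2.79

D is at the origin; DL runs at 106.3° with length 13.2, so L = (-3.70, 12.7). ∠DLV = 41.4° gives LV at -115° from the x-axis; with |LV| = 28.0, V = (-15.6, -12.7). ∠LVK = 74.6° gives VK at -9.70° from the x-axis; with |VK| = 16.6, K = (0.780, -15.5). ∠VKE = 145.9° gives KE at 24.4° from the x-axis; with |KE| = 13.2, E = (12.8, -10.0). KE is perpendicular to EF, so EF runs at 114°; with |EF| = 12.0, F = (7.84, 0.898). EF ⟂ FN, so FN runs at -156°; with |FN| = 8.9, N = (-0.261, -2.78). Then |DN| = |N − D| = 2.79.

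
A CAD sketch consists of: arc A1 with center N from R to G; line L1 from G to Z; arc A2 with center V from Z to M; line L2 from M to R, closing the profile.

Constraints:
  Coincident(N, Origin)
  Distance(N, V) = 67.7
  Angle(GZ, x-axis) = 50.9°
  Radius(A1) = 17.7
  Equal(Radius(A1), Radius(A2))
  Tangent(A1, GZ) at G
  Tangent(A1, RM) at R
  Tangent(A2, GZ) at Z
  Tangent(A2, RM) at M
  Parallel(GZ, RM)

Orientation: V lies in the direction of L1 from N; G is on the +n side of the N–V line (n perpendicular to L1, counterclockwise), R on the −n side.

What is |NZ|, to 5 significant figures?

69.976

The slot axis is L1's direction at 50.9°, so u = (cos 50.9°, sin 50.9°) = (0.63068, 0.77605) and n = (−sin 50.9°, cos 50.9°) = (-0.77605, 0.63068). N is at the origin and V lies 67.7 along u from N, so V = 67.7·u = (42.697, 52.538). Tangency of A1 to both parallel lines with radius 17.7 puts G and R at N ± 17.7·n: G = (-13.736, 11.163), R = (13.736, -11.163). Equal radii place Z and M the same way about V: Z = V + 17.7·n = (28.961, 63.701), M = V − 17.7·n = (56.433, 41.375). Then |NZ| = |Z − N| = 69.976.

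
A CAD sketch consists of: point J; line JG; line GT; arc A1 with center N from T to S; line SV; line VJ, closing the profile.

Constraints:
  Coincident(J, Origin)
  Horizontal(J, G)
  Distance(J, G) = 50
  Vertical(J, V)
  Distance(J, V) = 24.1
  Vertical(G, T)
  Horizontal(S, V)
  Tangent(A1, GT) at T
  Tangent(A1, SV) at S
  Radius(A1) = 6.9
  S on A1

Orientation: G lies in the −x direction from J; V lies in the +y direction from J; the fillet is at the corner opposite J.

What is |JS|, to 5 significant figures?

49.380

J is at the origin; J and G share the same y with |JG| = 50.0 and G on the −x side, so G = (-50.000, 0.0000). J and V share the same x with |JV| = 24.1 and V on the +y side, so V = (0.0000, 24.100). The virtual corner opposite J is at (-50.000, 24.100). Since A1 is tangent to GT there, NT ⟂ GT and tangency of A1 to SV means the radius NS is perpendicular to SV, with radius 6.9, so the center N sits 6.9 in from both sides at N = (-43.100, 17.200). That places the tangent points at T = (-50.000, 17.200) on GT and S = (-43.100, 24.100) on SV. Then |JS| = |S − J| = 49.380.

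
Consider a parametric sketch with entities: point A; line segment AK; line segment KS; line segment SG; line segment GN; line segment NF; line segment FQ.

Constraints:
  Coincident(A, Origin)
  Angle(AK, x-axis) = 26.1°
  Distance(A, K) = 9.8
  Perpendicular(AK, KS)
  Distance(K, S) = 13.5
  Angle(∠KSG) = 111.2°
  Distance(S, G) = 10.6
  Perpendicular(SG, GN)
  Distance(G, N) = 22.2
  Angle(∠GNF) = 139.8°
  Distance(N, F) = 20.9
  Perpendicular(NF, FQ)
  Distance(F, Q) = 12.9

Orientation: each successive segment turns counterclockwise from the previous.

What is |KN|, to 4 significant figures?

18.22

A is at the origin; AK runs at 26.1° with length 9.8, so K = (8.801, 4.311). AK ⟂ KS, so KS runs at 116.1°; with |KS| = 13.5, S = (2.861, 16.43). ∠KSG = 111.2° gives SG at -175.1° from the x-axis; with |SG| = 10.6, G = (-7.700, 15.53). SG is perpendicular to GN, so GN runs at -85.10°; with |GN| = 22.2, N = (-5.804, -6.590). Then |KN| = |N − K| = 18.22.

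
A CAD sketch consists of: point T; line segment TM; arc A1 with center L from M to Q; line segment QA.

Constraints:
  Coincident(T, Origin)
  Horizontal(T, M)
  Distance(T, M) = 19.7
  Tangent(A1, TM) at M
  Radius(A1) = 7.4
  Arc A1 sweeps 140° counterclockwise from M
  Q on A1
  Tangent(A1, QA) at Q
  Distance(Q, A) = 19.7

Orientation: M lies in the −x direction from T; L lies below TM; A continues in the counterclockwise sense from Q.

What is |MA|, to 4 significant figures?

27.73

On A1, M sits at bearing 90° from L; a 140° counterclockwise sweep puts Q at bearing 230°, so Q = L + 7.4·(cos 230°, sin 230°) = (-24.46, -13.07). The tangent condition forces LQ to be normal to QA, so QA runs along (−sin 230°, cos 230°); with |QA| = 19.7, A = (-9.366, -25.73). Then |MA| = |A − M| = 27.73.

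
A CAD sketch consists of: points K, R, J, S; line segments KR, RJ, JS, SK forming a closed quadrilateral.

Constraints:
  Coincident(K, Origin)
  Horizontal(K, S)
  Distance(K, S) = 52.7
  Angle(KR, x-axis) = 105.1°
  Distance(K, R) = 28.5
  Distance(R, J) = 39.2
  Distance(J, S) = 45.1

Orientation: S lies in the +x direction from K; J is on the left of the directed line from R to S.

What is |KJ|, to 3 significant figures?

49.2

Checks: |RJ| = 39.20 ✓; |JS| = 45.10 ✓.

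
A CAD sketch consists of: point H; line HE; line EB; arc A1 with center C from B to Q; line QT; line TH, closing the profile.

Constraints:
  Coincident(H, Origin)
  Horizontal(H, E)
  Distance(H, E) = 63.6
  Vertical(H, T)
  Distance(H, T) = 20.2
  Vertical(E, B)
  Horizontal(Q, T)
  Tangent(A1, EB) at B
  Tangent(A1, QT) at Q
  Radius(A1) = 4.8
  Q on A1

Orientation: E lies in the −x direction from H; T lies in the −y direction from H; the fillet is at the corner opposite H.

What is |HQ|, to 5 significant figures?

62.173

H is at the origin; H and E share the same y with |HE| = 63.6 and E on the −x side, so E = (-63.600, 0.0000). HT is vertical with |HT| = 20.2 and T on the −y side, so T = (0.0000, -20.200). The virtual corner opposite H is at (-63.600, -20.200). Tangency of A1 to EB means the radius CB is perpendicular to EB and A1 meets QT tangentially, so CQ is at right angles to QT, with radius 4.8, so the center C sits 4.8 in from both sides at C = (-58.800, -15.400). That places the tangent points at B = (-63.600, -15.400) on EB and Q = (-58.800, -20.200) on QT. Then |HQ| = |Q − H| = 62.173.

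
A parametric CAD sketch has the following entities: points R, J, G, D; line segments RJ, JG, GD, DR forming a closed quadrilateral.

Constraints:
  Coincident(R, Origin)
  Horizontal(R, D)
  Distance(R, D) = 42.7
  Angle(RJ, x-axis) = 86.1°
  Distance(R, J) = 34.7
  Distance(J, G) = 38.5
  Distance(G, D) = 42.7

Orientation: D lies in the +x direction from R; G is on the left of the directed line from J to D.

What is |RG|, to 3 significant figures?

58.5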